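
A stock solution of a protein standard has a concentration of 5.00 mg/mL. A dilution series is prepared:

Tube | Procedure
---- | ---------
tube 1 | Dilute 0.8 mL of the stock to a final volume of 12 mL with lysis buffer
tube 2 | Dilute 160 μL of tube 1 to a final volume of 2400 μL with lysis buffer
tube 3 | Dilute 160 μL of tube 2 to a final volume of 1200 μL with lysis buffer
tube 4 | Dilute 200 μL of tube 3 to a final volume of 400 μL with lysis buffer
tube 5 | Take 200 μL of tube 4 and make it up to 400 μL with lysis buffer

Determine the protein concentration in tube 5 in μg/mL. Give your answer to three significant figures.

Step 1: 0.8 mL brought to 12 mL → factor 12/0.8 = 15
Step 2: 160 μL brought to 2400 μL → factor 2400/160 = 15
Step 3: 160 μL brought to 1200 μL → factor 1200/160 = 7.5
Step 4: 200 μL brought to 400 μL → factor 400/200 = 2
Step 5: 200 μL brought to 400 μL → factor 400/200 = 2
Overall dilution factor = 15 × 15 × 7.5 × 2 × 2 = 6750
Final = 5.00 mg/mL / 6750 = 0.0007407 mg/mL = 0.741 μg/mL

0.741 μg/mL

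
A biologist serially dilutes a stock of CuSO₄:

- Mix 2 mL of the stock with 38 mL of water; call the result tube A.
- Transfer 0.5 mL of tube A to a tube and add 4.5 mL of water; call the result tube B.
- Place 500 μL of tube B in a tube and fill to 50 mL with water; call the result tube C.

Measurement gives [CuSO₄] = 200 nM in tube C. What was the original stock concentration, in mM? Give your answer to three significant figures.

Step 1: 2 mL + 38 mL = 40 mL total → factor 40/2 = 20
Step 2: 0.5 mL + 4.5 mL = 5 mL total → factor 5/0.5 = 10
Step 3: 500 μL brought to 50 mL → factor 50000/500 = 100
Overall dilution factor = 20 × 10 × 100 = 20000
Stock = 200 nM × 20000 = 4.000 × 10^6 nM = 4.00 mM

4.00 mM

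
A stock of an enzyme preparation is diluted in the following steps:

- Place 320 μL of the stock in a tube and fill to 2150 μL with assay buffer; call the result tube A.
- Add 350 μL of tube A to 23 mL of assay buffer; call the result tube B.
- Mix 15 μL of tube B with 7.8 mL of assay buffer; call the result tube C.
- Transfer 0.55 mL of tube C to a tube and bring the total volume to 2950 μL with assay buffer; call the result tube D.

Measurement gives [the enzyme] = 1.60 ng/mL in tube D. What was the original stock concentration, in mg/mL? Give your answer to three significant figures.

2.00 mg/mL

Step 1: 320 μL brought to 2150 μL → factor 2150/320 = 6.7188
Step 2: 350 μL + 23 mL = 23350 μL total → factor 23350/350 = 66.714
Step 3: 15 μL + 7.8 mL = 7815 μL total → factor 7815/15 = 521
Step 4: 0.55 mL brought to 2950 μL → factor 2.95/0.55 = 5.3636
Overall dilution factor = 6.7188 × 66.714 × 521 × 5.3636 = 1.2526 × 10^6
Stock = 1.60 ng/mL × 1.2526 × 10^6 = 2.004 × 10^6 ng/mL = 2.00 mg/mL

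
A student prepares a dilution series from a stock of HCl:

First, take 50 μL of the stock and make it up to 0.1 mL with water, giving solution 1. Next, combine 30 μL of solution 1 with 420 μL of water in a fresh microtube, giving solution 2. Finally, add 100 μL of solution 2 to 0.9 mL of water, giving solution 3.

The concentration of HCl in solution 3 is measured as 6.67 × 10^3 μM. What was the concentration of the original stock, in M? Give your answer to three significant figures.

2.00 M

Step 1: 50 μL brought to 0.1 mL → factor 100/50 = 2
Step 2: 30 μL + 420 μL = 450 μL total → factor 450/30 = 15
Step 3: 100 μL + 0.9 mL = 1000 μL total → factor 1000/100 = 10
Overall dilution factor = 2 × 15 × 10 = 300
Stock = 6.67 × 10^3 μM × 300 = 2.001 × 10^6 μM = 2.00 M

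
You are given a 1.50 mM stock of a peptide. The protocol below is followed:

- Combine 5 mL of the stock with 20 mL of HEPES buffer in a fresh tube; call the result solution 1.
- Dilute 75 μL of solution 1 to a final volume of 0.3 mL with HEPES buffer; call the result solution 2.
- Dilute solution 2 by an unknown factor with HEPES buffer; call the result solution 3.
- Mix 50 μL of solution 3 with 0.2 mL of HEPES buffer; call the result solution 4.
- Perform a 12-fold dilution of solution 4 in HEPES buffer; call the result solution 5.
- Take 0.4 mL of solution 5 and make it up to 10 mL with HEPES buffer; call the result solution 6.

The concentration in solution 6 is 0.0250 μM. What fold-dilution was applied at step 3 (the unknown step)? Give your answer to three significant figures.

2.00-fold

Step 1: 5 mL + 20 mL = 25 mL total → factor 25/5 = 5
Step 2: 75 μL brought to 0.3 mL → factor 300/75 = 4
Step 3: unknown factor x
Step 4: 50 μL + 0.2 mL = 250 μL total → factor 250/50 = 5
Step 5: 12-fold → factor 12
Step 6: 0.4 mL brought to 10 mL → factor 10/0.4 = 25
Product of known-step factors = 30000
Overall factor = 1.50 mM / (0.0250 μM) = 60000
x = 60000 / 30000 = 2.00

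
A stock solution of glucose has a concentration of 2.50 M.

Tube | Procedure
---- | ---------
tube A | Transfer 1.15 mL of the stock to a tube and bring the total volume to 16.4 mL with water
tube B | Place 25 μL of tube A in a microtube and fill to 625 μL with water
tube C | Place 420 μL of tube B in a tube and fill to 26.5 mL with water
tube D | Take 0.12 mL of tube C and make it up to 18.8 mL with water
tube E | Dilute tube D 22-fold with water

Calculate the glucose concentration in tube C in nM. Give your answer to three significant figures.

Step 1: 1.15 mL brought to 16.4 mL → factor 16.4/1.15 = 14.261
Step 2: 25 μL brought to 625 μL → factor 625/25 = 25
Step 3: 420 μL brought to 26.5 mL → factor 26500/420 = 63.095
Dilution factor through tube C = 14.261 × 25 × 63.095 = 22495
[tube C] = 2.50 M / 22495 = 0.0001111 M = 1.11 × 10^5 nM

1.11 × 10^5 nM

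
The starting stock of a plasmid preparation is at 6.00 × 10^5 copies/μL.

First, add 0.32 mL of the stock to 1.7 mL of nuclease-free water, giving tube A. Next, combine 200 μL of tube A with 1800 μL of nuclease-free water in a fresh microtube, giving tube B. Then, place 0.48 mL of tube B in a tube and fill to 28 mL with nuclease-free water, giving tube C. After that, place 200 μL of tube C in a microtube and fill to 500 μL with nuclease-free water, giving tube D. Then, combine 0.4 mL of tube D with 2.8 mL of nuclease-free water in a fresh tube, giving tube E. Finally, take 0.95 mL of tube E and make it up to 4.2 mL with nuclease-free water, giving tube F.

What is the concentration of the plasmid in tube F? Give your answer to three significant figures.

Step 1: 0.32 mL + 1.7 mL = 2.02 mL total → factor 2.02/0.32 = 6.3125
Step 2: 200 μL + 1800 μL = 2000 μL total → factor 2000/200 = 10
Step 3: 0.48 mL brought to 28 mL → factor 28/0.48 = 58.333
Step 4: 200 μL brought to 500 μL → factor 500/200 = 2.5
Step 5: 0.4 mL + 2.8 mL = 3.2 mL total → factor 3.2/0.4 = 8
Step 6: 0.95 mL brought to 4.2 mL → factor 4.2/0.95 = 4.4211
Overall dilution factor = 6.3125 × 10 × 58.333 × 2.5 × 8 × 4.4211 = 3.2559 × 10^5
Final = 6.00 × 10^5 copies/μL / 3.2559 × 10^5 = 1.84 copies/μL

1.84 copies/μL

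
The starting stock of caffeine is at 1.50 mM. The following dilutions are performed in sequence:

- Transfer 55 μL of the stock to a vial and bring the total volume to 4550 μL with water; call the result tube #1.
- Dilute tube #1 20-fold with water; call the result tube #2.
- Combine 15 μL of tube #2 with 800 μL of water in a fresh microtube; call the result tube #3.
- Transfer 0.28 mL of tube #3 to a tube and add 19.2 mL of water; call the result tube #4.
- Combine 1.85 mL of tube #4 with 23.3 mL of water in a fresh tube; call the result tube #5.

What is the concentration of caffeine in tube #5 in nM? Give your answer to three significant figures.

0.0176 nM

Step 1: 55 μL brought to 4550 μL → factor 4550/55 = 82.727
Step 2: 20-fold → factor 20
Step 3: 15 μL + 800 μL = 815 μL total → factor 815/15 = 54.333
Step 4: 0.28 mL + 19.2 mL = 19.48 mL total → factor 19.48/0.28 = 69.571
Step 5: 1.85 mL + 23.3 mL = 25.15 mL total → factor 25.15/1.85 = 13.595
Overall dilution factor = 82.727 × 20 × 54.333 × 69.571 × 13.595 = 8.5024 × 10^7
Final = 1.50 mM / 8.5024 × 10^7 = 1.764 × 10^-8 mM = 0.0176 nM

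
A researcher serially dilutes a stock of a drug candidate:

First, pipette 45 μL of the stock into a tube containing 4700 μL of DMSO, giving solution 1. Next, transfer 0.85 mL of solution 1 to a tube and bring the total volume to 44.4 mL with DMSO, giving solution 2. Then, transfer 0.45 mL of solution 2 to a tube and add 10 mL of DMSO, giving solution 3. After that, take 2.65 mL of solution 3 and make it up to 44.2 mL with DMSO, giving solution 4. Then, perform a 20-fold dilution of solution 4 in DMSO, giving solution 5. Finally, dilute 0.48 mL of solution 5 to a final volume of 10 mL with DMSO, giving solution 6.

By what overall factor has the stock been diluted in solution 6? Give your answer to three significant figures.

Step 1: 45 μL + 4700 μL = 4745 μL total → factor 4745/45 = 105.44
Step 2: 0.85 mL brought to 44.4 mL → factor 44.4/0.85 = 52.235
Step 3: 0.45 mL + 10 mL = 10.45 mL total → factor 10.45/0.45 = 23.222
Step 4: 2.65 mL brought to 44.2 mL → factor 44.2/2.65 = 16.679
Step 5: 20-fold → factor 20
Step 6: 0.48 mL brought to 10 mL → factor 10/0.48 = 20.833
Overall dilution factor = 105.44 × 52.235 × 23.222 × 16.679 × 20 × 20.833 = 8.8891 × 10^8

8.89 × 10^8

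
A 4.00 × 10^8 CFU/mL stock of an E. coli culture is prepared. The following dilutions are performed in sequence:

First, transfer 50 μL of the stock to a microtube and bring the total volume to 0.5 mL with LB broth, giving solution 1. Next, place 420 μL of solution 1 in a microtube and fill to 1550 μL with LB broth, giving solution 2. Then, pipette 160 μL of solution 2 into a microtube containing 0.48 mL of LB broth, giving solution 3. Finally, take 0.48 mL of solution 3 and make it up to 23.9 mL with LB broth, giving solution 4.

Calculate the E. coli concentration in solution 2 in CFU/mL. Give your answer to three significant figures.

Step 1: 50 μL brought to 0.5 mL → factor 500/50 = 10
Step 2: 420 μL brought to 1550 μL → factor 1550/420 = 3.6905
Dilution factor through solution 2 = 10 × 3.6905 = 36.905
[solution 2] = 4.00 × 10^8 CFU/mL / 36.905 = 1.08 × 10^7 CFU/mL

1.08 × 10^7 CFU/mL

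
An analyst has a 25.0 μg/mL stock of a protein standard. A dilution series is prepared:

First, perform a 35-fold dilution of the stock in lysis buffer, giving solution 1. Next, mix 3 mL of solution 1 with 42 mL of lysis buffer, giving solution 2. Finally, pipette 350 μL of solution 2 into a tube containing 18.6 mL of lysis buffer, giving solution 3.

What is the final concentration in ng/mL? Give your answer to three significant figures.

Step 1: 35-fold → factor 35
Step 2: 3 mL + 42 mL = 45 mL total → factor 45/3 = 15
Step 3: 350 μL + 18.6 mL = 18950 μL total → factor 18950/350 = 54.143
Overall dilution factor = 35 × 15 × 54.143 = 28425
Final = 25.0 μg/mL / 28425 = 0.0008795 μg/mL = 0.880 ng/mL

0.880 ng/mL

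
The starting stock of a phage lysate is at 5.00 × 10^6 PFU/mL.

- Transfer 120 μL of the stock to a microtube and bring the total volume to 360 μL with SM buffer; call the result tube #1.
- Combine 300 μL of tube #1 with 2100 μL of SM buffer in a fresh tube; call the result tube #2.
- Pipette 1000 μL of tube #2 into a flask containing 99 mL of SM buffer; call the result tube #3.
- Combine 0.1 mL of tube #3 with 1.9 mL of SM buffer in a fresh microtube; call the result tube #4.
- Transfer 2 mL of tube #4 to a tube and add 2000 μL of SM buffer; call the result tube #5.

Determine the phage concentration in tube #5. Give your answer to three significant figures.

Step 1: 120 μL brought to 360 μL → factor 360/120 = 3
Step 2: 300 μL + 2100 μL = 2400 μL total → factor 2400/300 = 8
Step 3: 1000 μL + 99 mL = 1 × 10^5 μL total → factor 1 × 10^5/1000 = 100
Step 4: 0.1 mL + 1.9 mL = 2 mL total → factor 2/0.1 = 20
Step 5: 2 mL + 2000 μL = 4 mL total → factor 4/2 = 2
Overall dilution factor = 3 × 8 × 100 × 20 × 2 = 96000
Final = 5.00 × 10^6 PFU/mL / 96000 = 52.1 PFU/mL

52.1 PFU/mL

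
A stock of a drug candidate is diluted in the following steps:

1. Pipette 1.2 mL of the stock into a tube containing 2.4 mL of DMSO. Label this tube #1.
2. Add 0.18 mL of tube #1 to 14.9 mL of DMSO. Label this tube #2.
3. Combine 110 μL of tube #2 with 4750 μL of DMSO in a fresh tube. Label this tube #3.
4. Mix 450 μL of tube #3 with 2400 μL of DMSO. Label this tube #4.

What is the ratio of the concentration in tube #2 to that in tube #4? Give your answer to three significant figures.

280

Step 1: 1.2 mL + 2.4 mL = 3.6 mL total → factor 3.6/1.2 = 3
Step 2: 0.18 mL + 14.9 mL = 15.08 mL total → factor 15.08/0.18 = 83.778
Step 3: 110 μL + 4750 μL = 4860 μL total → factor 4860/110 = 44.182
Step 4: 450 μL + 2400 μL = 2850 μL total → factor 2850/450 = 6.3333
Dilution factor to tube #2 = 251.33; to tube #4 = 70328
[tube #2]/[tube #4] = (factor to tube #4)/(factor to tube #2) = 70328/251.33 = 280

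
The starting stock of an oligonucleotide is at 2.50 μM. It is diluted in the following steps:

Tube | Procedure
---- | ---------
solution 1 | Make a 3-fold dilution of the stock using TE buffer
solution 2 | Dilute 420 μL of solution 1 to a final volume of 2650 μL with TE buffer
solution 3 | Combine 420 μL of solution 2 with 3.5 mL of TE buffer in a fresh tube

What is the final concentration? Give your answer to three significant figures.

Step 1: 3-fold → factor 3
Step 2: 420 μL brought to 2650 μL → factor 2650/420 = 6.3095
Step 3: 420 μL + 3.5 mL = 3920 μL total → factor 3920/420 = 9.3333
Overall dilution factor = 3 × 6.3095 × 9.3333 = 176.67
Final = 2.50 μM / 176.67 = 0.0142 μM

0.0142 μM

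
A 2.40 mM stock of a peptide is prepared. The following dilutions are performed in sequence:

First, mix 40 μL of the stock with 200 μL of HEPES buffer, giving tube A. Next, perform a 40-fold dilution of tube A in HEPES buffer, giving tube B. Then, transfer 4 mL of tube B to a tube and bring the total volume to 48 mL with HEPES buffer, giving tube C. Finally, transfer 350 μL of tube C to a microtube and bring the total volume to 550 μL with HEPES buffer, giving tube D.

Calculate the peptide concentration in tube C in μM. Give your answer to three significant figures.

0.833 μM

Step 1: 40 μL + 200 μL = 240 μL total → factor 240/40 = 6
Step 2: 40-fold → factor 40
Step 3: 4 mL brought to 48 mL → factor 48/4 = 12
Dilution factor through tube C = 6 × 40 × 12 = 2880
[tube C] = 2.40 mM / 2880 = 0.0008333 mM = 0.833 μM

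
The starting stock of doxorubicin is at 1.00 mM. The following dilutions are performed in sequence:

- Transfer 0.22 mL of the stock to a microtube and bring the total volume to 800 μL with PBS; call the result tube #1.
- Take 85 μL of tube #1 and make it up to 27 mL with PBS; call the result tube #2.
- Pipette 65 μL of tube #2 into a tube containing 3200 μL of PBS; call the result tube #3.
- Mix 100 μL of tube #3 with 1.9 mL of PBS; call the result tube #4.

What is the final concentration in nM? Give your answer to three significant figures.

Step 1: 0.22 mL brought to 800 μL → factor 0.8/0.22 = 3.6364
Step 2: 85 μL brought to 27 mL → factor 27000/85 = 317.65
Step 3: 65 μL + 3200 μL = 3265 μL total → factor 3265/65 = 50.231
Step 4: 100 μL + 1.9 mL = 2000 μL total → factor 2000/100 = 20
Overall dilution factor = 3.6364 × 317.65 × 50.231 × 20 = 1.1604 × 10^6
Final = 1.00 mM / 1.1604 × 10^6 = 8.618 × 10^-7 mM = 0.862 nM

0.862 nM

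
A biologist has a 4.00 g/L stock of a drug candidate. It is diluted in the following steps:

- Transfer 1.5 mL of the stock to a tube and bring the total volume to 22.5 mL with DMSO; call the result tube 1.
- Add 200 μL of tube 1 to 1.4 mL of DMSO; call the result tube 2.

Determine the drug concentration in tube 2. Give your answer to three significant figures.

0.0333 g/L

Step 1: 1.5 mL brought to 22.5 mL → factor 22.5/1.5 = 15
Step 2: 200 μL + 1.4 mL = 1600 μL total → factor 1600/200 = 8
Overall dilution factor = 15 × 8 = 120
Final = 4.00 g/L / 120 = 0.0333 g/L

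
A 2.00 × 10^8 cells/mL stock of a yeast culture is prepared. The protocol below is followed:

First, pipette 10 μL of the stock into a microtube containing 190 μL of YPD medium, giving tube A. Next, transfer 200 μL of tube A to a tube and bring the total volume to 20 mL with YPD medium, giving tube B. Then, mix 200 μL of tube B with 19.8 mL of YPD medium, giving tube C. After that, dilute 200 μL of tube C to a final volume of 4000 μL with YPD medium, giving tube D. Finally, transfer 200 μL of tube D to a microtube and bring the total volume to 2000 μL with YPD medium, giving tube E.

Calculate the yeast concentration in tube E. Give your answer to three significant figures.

5.00 cells/mL

Step 1: 10 μL + 190 μL = 200 μL total → factor 200/10 = 20
Step 2: 200 μL brought to 20 mL → factor 20000/200 = 100
Step 3: 200 μL + 19.8 mL = 20000 μL total → factor 20000/200 = 100
Step 4: 200 μL brought to 4000 μL → factor 4000/200 = 20
Step 5: 200 μL brought to 2000 μL → factor 2000/200 = 10
Dilution factor through tube E = 20 × 100 × 100 × 20 × 10 = 4 × 10^7
[tube E] = 2.00 × 10^8 cells/mL / 4 × 10^7 = 5.00 cells/mL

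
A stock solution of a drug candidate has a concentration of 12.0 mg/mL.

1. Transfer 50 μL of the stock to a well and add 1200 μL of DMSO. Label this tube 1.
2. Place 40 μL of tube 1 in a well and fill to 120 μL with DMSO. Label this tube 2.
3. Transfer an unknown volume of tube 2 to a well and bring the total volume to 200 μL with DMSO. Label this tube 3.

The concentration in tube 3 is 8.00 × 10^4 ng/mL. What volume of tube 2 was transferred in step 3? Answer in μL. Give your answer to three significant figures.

Step 1: 50 μL + 1200 μL = 1250 μL total → factor 1250/50 = 25
Step 2: 40 μL brought to 120 μL → factor 120/40 = 3
Step 3: v brought to 200 μL → factor = 200 μL/v
Product of known-step factors = 75
Overall factor = 12.0 mg/mL / (8.00 × 10^4 ng/mL) = 150
Step-3 factor = 150 / 75 = 2
v = 200 μL / 2 = 100 μL

100 μL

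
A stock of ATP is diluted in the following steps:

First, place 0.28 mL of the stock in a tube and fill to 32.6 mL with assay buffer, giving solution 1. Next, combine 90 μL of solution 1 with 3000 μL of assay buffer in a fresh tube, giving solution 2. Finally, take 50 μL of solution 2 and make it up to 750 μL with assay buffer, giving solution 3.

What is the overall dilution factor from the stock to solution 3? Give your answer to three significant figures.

6.00 × 10^4

Step 1: 0.28 mL brought to 32.6 mL → factor 32.6/0.28 = 116.43
Step 2: 90 μL + 3000 μL = 3090 μL total → factor 3090/90 = 34.333
Step 3: 50 μL brought to 750 μL → factor 750/50 = 15
Overall dilution factor = 116.43 × 34.333 × 15 = 59961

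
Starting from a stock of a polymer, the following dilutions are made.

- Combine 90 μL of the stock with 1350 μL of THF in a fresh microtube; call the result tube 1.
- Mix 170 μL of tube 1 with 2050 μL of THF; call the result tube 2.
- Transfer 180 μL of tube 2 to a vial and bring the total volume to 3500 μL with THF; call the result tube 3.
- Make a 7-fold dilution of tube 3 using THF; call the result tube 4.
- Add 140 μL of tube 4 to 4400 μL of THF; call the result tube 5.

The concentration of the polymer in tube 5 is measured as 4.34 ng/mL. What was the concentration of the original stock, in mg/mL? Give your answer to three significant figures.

4.00 mg/mL

Step 1: 90 μL + 1350 μL = 1440 μL total → factor 1440/90 = 16
Step 2: 170 μL + 2050 μL = 2220 μL total → factor 2220/170 = 13.059
Step 3: 180 μL brought to 3500 μL → factor 3500/180 = 19.444
Step 4: 7-fold → factor 7
Step 5: 140 μL + 4400 μL = 4540 μL total → factor 4540/140 = 32.429
Overall dilution factor = 16 × 13.059 × 19.444 × 7 × 32.429 = 9.2224 × 10^5
Stock = 4.34 ng/mL × 9.2224 × 10^5 = 4.003 × 10^6 ng/mL = 4.00 mg/mL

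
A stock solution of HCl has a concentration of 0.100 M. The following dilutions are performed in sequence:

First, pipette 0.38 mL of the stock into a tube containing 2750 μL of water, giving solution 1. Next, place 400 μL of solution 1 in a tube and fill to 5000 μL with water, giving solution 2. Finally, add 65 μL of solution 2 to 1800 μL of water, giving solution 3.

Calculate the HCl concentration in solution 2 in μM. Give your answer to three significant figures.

Step 1: 0.38 mL + 2750 μL = 3.13 mL total → factor 3.13/0.38 = 8.2368
Step 2: 400 μL brought to 5000 μL → factor 5000/400 = 12.5
Dilution factor through solution 2 = 8.2368 × 12.5 = 102.96
[solution 2] = 0.100 M / 102.96 = 0.0009712 M = 971 μM

971 μM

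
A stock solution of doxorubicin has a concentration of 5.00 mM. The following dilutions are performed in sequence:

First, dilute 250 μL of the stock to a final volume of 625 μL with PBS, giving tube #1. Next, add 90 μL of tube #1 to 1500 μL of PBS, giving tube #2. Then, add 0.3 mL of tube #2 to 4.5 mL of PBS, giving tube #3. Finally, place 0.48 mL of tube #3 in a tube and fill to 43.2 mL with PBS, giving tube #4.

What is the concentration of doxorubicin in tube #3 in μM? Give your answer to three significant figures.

Step 1: 250 μL brought to 625 μL → factor 625/250 = 2.5
Step 2: 90 μL + 1500 μL = 1590 μL total → factor 1590/90 = 17.667
Step 3: 0.3 mL + 4.5 mL = 4.8 mL total → factor 4.8/0.3 = 16
Dilution factor through tube #3 = 2.5 × 17.667 × 16 = 706.67
[tube #3] = 5.00 mM / 706.67 = 0.007075 mM = 7.08 μM

7.08 μM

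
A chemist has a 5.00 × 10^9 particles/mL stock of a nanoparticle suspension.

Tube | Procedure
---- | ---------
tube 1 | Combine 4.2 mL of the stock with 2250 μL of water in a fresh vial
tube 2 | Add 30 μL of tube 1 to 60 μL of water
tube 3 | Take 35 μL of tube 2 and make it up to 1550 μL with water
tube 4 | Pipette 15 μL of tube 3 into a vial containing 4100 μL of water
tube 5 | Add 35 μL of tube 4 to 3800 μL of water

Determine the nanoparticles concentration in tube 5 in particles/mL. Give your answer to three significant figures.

Step 1: 4.2 mL + 2250 μL = 6.45 mL total → factor 6.45/4.2 = 1.5357
Step 2: 30 μL + 60 μL = 90 μL total → factor 90/30 = 3
Step 3: 35 μL brought to 1550 μL → factor 1550/35 = 44.286
Step 4: 15 μL + 4100 μL = 4115 μL total → factor 4115/15 = 274.33
Step 5: 35 μL + 3800 μL = 3835 μL total → factor 3835/35 = 109.57
Overall dilution factor = 1.5357 × 3 × 44.286 × 274.33 × 109.57 = 6.133 × 10^6
Final = 5.00 × 10^9 particles/mL / 6.133 × 10^6 = 815 particles/mL

815 particles/mL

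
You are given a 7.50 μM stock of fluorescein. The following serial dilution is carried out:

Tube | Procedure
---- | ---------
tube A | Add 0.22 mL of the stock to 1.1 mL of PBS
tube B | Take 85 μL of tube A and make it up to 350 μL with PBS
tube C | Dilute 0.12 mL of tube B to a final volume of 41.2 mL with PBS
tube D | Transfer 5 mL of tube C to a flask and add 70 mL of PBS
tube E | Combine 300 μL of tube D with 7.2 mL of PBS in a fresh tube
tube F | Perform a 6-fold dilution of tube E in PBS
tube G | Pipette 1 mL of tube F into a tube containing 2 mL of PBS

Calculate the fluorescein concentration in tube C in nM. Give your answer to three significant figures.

Step 1: 0.22 mL + 1.1 mL = 1.32 mL total → factor 1.32/0.22 = 6
Step 2: 85 μL brought to 350 μL → factor 350/85 = 4.1176
Step 3: 0.12 mL brought to 41.2 mL → factor 41.2/0.12 = 343.33
Dilution factor through tube C = 6 × 4.1176 × 343.33 = 8482.4
[tube C] = 7.50 μM / 8482.4 = 0.0008842 μM = 0.884 nM

0.884 nM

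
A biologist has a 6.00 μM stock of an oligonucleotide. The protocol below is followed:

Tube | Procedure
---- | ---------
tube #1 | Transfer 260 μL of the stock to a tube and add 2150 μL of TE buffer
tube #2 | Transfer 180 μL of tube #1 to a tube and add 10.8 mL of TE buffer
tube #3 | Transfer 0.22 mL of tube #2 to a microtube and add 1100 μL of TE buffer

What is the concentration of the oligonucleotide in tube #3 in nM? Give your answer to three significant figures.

1.77 nM

Step 1: 260 μL + 2150 μL = 2410 μL total → factor 2410/260 = 9.2692
Step 2: 180 μL + 10.8 mL = 10980 μL total → factor 10980/180 = 61
Step 3: 0.22 mL + 1100 μL = 1.32 mL total → factor 1.32/0.22 = 6
Overall dilution factor = 9.2692 × 61 × 6 = 3392.5
Final = 6.00 μM / 3392.5 = 0.001769 μM = 1.77 nM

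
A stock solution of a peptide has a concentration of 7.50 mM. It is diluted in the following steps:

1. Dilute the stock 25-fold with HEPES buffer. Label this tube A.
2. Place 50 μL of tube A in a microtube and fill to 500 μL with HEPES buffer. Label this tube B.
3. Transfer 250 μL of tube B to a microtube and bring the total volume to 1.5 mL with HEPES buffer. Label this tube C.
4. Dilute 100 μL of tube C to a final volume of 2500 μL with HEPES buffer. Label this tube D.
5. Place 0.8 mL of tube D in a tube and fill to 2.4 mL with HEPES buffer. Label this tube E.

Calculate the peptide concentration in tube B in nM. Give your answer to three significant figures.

Step 1: 25-fold → factor 25
Step 2: 50 μL brought to 500 μL → factor 500/50 = 10
Dilution factor through tube B = 25 × 10 = 250
[tube B] = 7.50 mM / 250 = 0.03000 mM = 3.00 × 10^4 nM

3.00 × 10^4 nM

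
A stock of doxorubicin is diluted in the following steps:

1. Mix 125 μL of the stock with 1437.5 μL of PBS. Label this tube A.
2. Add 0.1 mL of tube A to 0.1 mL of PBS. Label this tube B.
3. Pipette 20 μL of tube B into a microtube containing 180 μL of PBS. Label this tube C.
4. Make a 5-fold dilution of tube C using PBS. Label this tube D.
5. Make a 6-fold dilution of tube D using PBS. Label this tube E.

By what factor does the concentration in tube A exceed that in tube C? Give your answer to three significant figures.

Step 1: 125 μL + 1437.5 μL = 1562.5 μL total → factor 1562.5/125 = 12.5
Step 2: 0.1 mL + 0.1 mL = 0.2 mL total → factor 0.2/0.1 = 2
Step 3: 20 μL + 180 μL = 200 μL total → factor 200/20 = 10
Dilution factor to tube A = 12.5; to tube C = 250
[tube A]/[tube C] = (factor to tube C)/(factor to tube A) = 250/12.5 = 20.0

20.0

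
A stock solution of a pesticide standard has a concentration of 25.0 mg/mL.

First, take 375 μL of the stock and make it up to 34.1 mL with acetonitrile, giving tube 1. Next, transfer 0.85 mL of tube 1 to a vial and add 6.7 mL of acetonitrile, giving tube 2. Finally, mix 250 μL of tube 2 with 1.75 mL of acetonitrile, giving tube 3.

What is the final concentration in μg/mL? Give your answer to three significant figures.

3.87 μg/mL

Step 1: 375 μL brought to 34.1 mL → factor 34100/375 = 90.933
Step 2: 0.85 mL + 6.7 mL = 7.55 mL total → factor 7.55/0.85 = 8.8824
Step 3: 250 μL + 1.75 mL = 2000 μL total → factor 2000/250 = 8
Overall dilution factor = 90.933 × 8.8824 × 8 = 6461.6
Final = 25.0 mg/mL / 6461.6 = 0.003869 mg/mL = 3.87 μg/mL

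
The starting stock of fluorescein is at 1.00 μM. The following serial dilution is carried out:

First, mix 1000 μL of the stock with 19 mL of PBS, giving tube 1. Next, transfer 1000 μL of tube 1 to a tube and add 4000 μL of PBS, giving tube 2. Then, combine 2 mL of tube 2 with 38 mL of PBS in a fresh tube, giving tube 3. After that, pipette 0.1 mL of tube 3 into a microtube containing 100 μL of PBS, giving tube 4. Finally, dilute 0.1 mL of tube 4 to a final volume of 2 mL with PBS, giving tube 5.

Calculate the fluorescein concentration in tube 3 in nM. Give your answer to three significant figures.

Step 1: 1000 μL + 19 mL = 20000 μL total → factor 20000/1000 = 20
Step 2: 1000 μL + 4000 μL = 5000 μL total → factor 5000/1000 = 5
Step 3: 2 mL + 38 mL = 40 mL total → factor 40/2 = 20
Dilution factor through tube 3 = 20 × 5 × 20 = 2000
[tube 3] = 1.00 μM / 2000 = 0.0005000 μM = 0.500 nM

0.500 nM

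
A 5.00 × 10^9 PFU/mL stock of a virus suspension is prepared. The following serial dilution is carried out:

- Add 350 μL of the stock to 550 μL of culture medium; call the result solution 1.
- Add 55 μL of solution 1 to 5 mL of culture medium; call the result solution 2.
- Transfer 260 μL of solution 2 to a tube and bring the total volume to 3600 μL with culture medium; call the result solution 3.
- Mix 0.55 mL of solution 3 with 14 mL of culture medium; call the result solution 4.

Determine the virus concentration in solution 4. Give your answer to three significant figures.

Step 1: 350 μL + 550 μL = 900 μL total → factor 900/350 = 2.5714
Step 2: 55 μL + 5 mL = 5055 μL total → factor 5055/55 = 91.909
Step 3: 260 μL brought to 3600 μL → factor 3600/260 = 13.846
Step 4: 0.55 mL + 14 mL = 14.55 mL total → factor 14.55/0.55 = 26.455
Overall dilution factor = 2.5714 × 91.909 × 13.846 × 26.455 = 86569
Final = 5.00 × 10^9 PFU/mL / 86569 = 5.78 × 10^4 PFU/mL

5.78 × 10^4 PFU/mL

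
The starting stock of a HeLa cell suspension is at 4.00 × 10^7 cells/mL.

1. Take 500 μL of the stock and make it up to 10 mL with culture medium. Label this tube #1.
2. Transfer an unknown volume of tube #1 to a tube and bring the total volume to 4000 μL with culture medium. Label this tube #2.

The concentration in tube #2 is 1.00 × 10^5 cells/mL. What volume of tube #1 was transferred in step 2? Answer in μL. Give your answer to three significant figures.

200 μL

Step 1: 500 μL brought to 10 mL → factor 10000/500 = 20
Step 2: v brought to 4000 μL → factor = 4000 μL/v
Product of known-step factors = 20
Overall factor = 4.00 × 10^7 cells/mL / (1.00 × 10^5 cells/mL) = 400
Step-2 factor = 400 / 20 = 20
v = 4000 μL / 20 = 200 μL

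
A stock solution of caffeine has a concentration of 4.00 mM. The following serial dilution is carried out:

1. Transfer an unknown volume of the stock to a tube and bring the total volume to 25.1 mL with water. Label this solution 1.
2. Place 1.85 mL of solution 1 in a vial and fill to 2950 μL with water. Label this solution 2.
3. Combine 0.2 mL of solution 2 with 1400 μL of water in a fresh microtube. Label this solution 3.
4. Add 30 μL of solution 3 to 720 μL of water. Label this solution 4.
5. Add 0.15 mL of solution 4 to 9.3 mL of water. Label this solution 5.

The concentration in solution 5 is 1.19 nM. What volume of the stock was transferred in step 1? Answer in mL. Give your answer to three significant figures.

0.150 mL

Step 1: v brought to 25.1 mL → factor = 25.1 mL/v
Step 2: 1.85 mL brought to 2950 μL → factor 2.95/1.85 = 1.5946
Step 3: 0.2 mL + 1400 μL = 1.6 mL total → factor 1.6/0.2 = 8
Step 4: 30 μL + 720 μL = 750 μL total → factor 750/30 = 25
Step 5: 0.15 mL + 9.3 mL = 9.45 mL total → factor 9.45/0.15 = 63
Product of known-step factors = 20092
Overall factor = 4.00 mM / (1.19 nM) = 3.3613 × 10^6
Step-1 factor = 3.3613 × 10^6 / 20092 = 167.3
v = 25.1 mL / 167.3 = 0.150 mL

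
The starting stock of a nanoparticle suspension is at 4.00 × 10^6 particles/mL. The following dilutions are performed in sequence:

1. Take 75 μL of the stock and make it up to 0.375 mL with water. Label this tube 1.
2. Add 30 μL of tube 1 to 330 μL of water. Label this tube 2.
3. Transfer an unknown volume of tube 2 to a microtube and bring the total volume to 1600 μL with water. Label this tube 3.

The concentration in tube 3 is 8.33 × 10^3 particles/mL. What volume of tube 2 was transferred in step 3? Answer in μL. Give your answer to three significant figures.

Step 1: 75 μL brought to 0.375 mL → factor 375/75 = 5
Step 2: 30 μL + 330 μL = 360 μL total → factor 360/30 = 12
Step 3: v brought to 1600 μL → factor = 1600 μL/v
Product of known-step factors = 60
Overall factor = 4.00 × 10^6 particles/mL / (8.33 × 10^3 particles/mL) = 480.19
Step-3 factor = 480.19 / 60 = 8.0032
v = 1600 μL / 8.0032 = 200 μL

200 μL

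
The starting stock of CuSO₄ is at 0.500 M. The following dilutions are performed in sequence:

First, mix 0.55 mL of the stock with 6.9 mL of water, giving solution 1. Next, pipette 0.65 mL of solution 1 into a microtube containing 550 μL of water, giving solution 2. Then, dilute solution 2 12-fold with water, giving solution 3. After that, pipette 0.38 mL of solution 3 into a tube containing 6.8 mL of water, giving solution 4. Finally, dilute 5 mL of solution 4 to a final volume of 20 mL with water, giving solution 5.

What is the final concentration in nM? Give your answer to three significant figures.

2.20 × 10^4 nM

Step 1: 0.55 mL + 6.9 mL = 7.45 mL total → factor 7.45/0.55 = 13.545
Step 2: 0.65 mL + 550 μL = 1.2 mL total → factor 1.2/0.65 = 1.8462
Step 3: 12-fold → factor 12
Step 4: 0.38 mL + 6.8 mL = 7.18 mL total → factor 7.18/0.38 = 18.895
Step 5: 5 mL brought to 20 mL → factor 20/5 = 4
Overall dilution factor = 13.545 × 1.8462 × 12 × 18.895 × 4 = 22680
Final = 0.500 M / 22680 = 2.205 × 10^-5 M = 2.20 × 10^4 nM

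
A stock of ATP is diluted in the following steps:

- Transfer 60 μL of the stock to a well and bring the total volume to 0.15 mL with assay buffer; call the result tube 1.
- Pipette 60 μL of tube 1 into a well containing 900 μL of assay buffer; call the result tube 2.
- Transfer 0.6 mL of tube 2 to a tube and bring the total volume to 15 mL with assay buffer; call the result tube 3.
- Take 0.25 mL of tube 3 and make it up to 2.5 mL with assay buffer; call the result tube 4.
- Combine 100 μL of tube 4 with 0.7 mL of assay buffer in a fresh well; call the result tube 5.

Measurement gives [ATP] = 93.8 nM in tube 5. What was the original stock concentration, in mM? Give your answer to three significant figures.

Step 1: 60 μL brought to 0.15 mL → factor 150/60 = 2.5
Step 2: 60 μL + 900 μL = 960 μL total → factor 960/60 = 16
Step 3: 0.6 mL brought to 15 mL → factor 15/0.6 = 25
Step 4: 0.25 mL brought to 2.5 mL → factor 2.5/0.25 = 10
Step 5: 100 μL + 0.7 mL = 800 μL total → factor 800/100 = 8
Overall dilution factor = 2.5 × 16 × 25 × 10 × 8 = 80000
Stock = 93.8 nM × 80000 = 7.504 × 10^6 nM = 7.50 mM

7.50 mM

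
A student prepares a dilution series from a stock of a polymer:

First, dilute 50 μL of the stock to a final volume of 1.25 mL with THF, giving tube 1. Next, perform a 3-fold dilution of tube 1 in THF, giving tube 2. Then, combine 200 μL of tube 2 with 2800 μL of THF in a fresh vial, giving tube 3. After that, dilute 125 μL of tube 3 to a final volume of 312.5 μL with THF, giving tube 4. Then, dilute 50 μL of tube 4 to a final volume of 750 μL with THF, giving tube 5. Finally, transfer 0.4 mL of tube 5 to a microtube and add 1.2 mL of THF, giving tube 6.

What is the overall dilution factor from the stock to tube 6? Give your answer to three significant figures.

1.69 × 10^5

Step 1: 50 μL brought to 1.25 mL → factor 1250/50 = 25
Step 2: 3-fold → factor 3
Step 3: 200 μL + 2800 μL = 3000 μL total → factor 3000/200 = 15
Step 4: 125 μL brought to 312.5 μL → factor 312.5/125 = 2.5
Step 5: 50 μL brought to 750 μL → factor 750/50 = 15
Step 6: 0.4 mL + 1.2 mL = 1.6 mL total → factor 1.6/0.4 = 4
Overall dilution factor = 25 × 3 × 15 × 2.5 × 15 × 4 = 1.6875 × 10^5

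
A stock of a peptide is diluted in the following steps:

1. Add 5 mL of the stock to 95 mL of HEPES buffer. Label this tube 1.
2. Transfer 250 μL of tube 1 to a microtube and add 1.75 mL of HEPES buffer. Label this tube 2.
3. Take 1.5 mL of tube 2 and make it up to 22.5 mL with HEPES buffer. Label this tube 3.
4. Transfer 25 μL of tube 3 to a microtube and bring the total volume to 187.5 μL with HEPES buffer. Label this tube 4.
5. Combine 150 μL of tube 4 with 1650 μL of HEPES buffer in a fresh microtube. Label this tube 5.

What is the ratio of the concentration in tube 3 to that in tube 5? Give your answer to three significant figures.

90.0

Step 1: 5 mL + 95 mL = 100 mL total → factor 100/5 = 20
Step 2: 250 μL + 1.75 mL = 2000 μL total → factor 2000/250 = 8
Step 3: 1.5 mL brought to 22.5 mL → factor 22.5/1.5 = 15
Step 4: 25 μL brought to 187.5 μL → factor 187.5/25 = 7.5
Step 5: 150 μL + 1650 μL = 1800 μL total → factor 1800/150 = 12
Dilution factor to tube 3 = 2400; to tube 5 = 2.16 × 10^5
[tube 3]/[tube 5] = (factor to tube 5)/(factor to tube 3) = 2.16 × 10^5/2400 = 90.0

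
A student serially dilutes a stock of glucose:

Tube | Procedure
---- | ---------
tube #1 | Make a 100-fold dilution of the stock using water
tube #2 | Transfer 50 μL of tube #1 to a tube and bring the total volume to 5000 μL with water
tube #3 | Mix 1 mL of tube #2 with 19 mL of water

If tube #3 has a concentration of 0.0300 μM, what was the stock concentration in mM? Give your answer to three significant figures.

Step 1: 100-fold → factor 100
Step 2: 50 μL brought to 5000 μL → factor 5000/50 = 100
Step 3: 1 mL + 19 mL = 20 mL total → factor 20/1 = 20
Overall dilution factor = 100 × 100 × 20 = 2 × 10^5
Stock = 0.0300 μM × 2 × 10^5 = 6000 μM = 6.00 mM

6.00 mM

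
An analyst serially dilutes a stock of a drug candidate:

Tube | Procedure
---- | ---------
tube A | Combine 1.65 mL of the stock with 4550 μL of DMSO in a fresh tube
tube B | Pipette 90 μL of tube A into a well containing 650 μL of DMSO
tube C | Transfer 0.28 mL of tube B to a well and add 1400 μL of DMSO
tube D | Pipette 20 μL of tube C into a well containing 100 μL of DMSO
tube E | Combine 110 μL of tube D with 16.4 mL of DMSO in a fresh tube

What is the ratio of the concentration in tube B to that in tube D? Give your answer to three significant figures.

36.0

Step 1: 1.65 mL + 4550 μL = 6.2 mL total → factor 6.2/1.65 = 3.7576
Step 2: 90 μL + 650 μL = 740 μL total → factor 740/90 = 8.2222
Step 3: 0.28 mL + 1400 μL = 1.68 mL total → factor 1.68/0.28 = 6
Step 4: 20 μL + 100 μL = 120 μL total → factor 120/20 = 6
Dilution factor to tube B = 30.896; to tube D = 1112.2
[tube B]/[tube D] = (factor to tube D)/(factor to tube B) = 1112.2/30.896 = 36.0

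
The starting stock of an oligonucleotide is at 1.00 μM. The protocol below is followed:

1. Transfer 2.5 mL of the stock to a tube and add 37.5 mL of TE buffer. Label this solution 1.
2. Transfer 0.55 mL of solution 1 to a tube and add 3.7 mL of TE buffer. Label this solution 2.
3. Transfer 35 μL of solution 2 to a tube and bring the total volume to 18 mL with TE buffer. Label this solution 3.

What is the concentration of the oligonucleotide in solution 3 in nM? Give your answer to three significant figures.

0.0157 nM

Step 1: 2.5 mL + 37.5 mL = 40 mL total → factor 40/2.5 = 16
Step 2: 0.55 mL + 3.7 mL = 4.25 mL total → factor 4.25/0.55 = 7.7273
Step 3: 35 μL brought to 18 mL → factor 18000/35 = 514.29
Overall dilution factor = 16 × 7.7273 × 514.29 = 63584
Final = 1.00 μM / 63584 = 1.573 × 10^-5 μM = 0.0157 nM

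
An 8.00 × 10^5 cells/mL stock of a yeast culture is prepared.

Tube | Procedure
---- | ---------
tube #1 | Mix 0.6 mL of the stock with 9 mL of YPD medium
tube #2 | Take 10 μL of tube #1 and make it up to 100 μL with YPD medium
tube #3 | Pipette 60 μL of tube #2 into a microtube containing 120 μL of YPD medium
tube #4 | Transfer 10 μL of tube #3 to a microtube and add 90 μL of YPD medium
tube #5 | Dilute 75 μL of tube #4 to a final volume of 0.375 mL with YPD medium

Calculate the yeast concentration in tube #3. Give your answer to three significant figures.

Step 1: 0.6 mL + 9 mL = 9.6 mL total → factor 9.6/0.6 = 16
Step 2: 10 μL brought to 100 μL → factor 100/10 = 10
Step 3: 60 μL + 120 μL = 180 μL total → factor 180/60 = 3
Dilution factor through tube #3 = 16 × 10 × 3 = 480
[tube #3] = 8.00 × 10^5 cells/mL / 480 = 1.67 × 10^3 cells/mL

1.67 × 10^3 cells/mL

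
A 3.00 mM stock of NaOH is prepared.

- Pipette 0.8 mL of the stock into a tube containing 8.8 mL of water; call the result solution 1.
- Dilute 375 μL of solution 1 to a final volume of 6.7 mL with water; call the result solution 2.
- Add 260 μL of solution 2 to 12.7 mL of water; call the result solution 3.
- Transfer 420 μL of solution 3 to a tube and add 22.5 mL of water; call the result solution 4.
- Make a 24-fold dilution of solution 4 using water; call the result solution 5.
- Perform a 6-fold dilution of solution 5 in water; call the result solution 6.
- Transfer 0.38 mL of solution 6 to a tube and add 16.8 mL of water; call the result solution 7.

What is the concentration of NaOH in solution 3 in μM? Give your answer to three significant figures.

0.281 μM

Step 1: 0.8 mL + 8.8 mL = 9.6 mL total → factor 9.6/0.8 = 12
Step 2: 375 μL brought to 6.7 mL → factor 6700/375 = 17.867
Step 3: 260 μL + 12.7 mL = 12960 μL total → factor 12960/260 = 49.846
Dilution factor through solution 3 = 12 × 17.867 × 49.846 = 10687
[solution 3] = 3.00 mM / 10687 = 0.0002807 mM = 0.281 μM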